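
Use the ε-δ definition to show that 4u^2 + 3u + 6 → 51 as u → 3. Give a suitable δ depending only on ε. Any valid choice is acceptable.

δ = min(1, ε/31)

Suppose ε > 0. We want δ > 0 such that 0 < |u − 3| < δ implies |(4u^2 + 3u + 6) − 51| < ε.
(4u^2 + 3u + 6) − 51 = 4u^2 + 3u - 45 = (u − 3)(4u + 15).
So |(4u^2 + 3u + 6) − 51| = |u − 3|·|4u + 15|.
Require δ ≤ 1. Then |u − 3| < 1 gives |u| < 4, and by the triangle inequality |4u + 15| ≤ 4·4 + 15 = 31.
Hence |(4u^2 + 3u + 6) − 51| ≤ 31|u − 3| < ε provided |u − 3| < ε/31.
Take δ = min(1, ε/31). Then 0 < |u − 3| < δ gives both |u − 3| < 1 and |u − 3| < ε/31, so |(4u^2 + 3u + 6) − 51| < ε.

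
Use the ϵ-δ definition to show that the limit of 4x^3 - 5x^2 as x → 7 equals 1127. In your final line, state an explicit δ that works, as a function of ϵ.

δ = min(2, ϵ/692)

Let ϵ > 0 be given. We want δ > 0 such that 0 < |x − 7| < δ implies |(4x^3 - 5x^2) − 1127| < ϵ.
(4x^3 - 5x^2) − 1127 = 4x^3 - 5x^2 - 1127 = (x − 7)(4x^2 + 23x + 161).
So |(4x^3 - 5x^2) − 1127| = |x − 7|·|4x^2 + 23x + 161|.
Assume first that |x − 7| < 2, so |x| < 9. Then |4x^2 + 23x + 161| ≤ 4·9^2 + 23·9 + 161 = 692.
Hence |(4x^3 - 5x^2) − 1127| ≤ 692|x − 7| < ϵ provided |x − 7| < ϵ/692.
Choosing δ = min(2, ϵ/692) ensures both conditions, hence |(4x^3 - 5x^2) − 1127| < ϵ.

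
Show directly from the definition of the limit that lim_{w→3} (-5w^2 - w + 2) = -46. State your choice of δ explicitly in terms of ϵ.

Let ϵ > 0 be given. We want δ > 0 such that 0 < |w − 3| < δ implies |(-5w^2 - w + 2) + 46| < ϵ.
(-5w^2 - w + 2) + 46 = -5w^2 - w + 48 = (w − 3)(-5w - 16).
So |(-5w^2 - w + 2) + 46| = |w − 3|·|-5w - 16|.
Require δ ≤ 1. Then |w − 3| < 1 gives |w| < 4, and by the triangle inequality |-5w - 16| ≤ 5·4 + 16 = 36.
Hence |(-5w^2 - w + 2) + 46| ≤ 36|w − 3| < ϵ provided |w − 3| < ϵ/36.
Choosing δ = min(1, ϵ/36) ensures both conditions, hence |(-5w^2 - w + 2) + 46| < ϵ.

δ = min(1, ϵ/36)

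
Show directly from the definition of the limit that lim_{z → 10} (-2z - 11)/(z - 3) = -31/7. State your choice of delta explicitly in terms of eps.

delta = min(7/2, (49/34)eps)

Let eps > 0. We want delta > 0 with 0 < |z − 10| < delta ⇒ |(-2z - 11)/(z - 3) + 31/7| < eps.
Combining over a common denominator, (-2z - 11)/(z - 3) + 31/7 = [(-2z - 11)·7 − (-31)·(z - 3)] / [7·(z - 3)] = 17(z − 10) / (7(z - 3)).
So |(-2z - 11)/(z - 3) + 31/7| = 17|z − 10| / (7·|z − 3|).
Restrict delta ≤ 7/2. Then |z − 10| < 7/2 gives |z − 3| = |(z − 10) + 7| ≥ 7 − 7/2 = 7/2.
Hence |(-2z - 11)/(z - 3) + 31/7| < 17|z − 10|/(7·(7/2)) = (34/49)|z − 10|, which is < eps once |z − 10| < (49/34)eps.
Take delta = min(7/2, (49/34)eps). Then 0 < |z − 10| < delta forces both bounds, so |(-2z - 11)/(z - 3) + 31/7| < eps.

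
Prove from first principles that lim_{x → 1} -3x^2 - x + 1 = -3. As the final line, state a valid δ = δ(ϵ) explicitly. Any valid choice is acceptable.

δ = min(1, ϵ/10)

Let ϵ > 0. We want δ > 0 such that 0 < |x − 1| < δ implies |(-3x^2 - x + 1) + 3| < ϵ.
(-3x^2 - x + 1) + 3 = -3x^2 - x + 4 = (x − 1)(-3x - 4).
So |(-3x^2 - x + 1) + 3| = |x − 1|·|-3x - 4|.
Assume first that |x − 1| < 1, so |x| < 2. Then |-3x - 4| ≤ 3·2 + 4 = 10.
Hence |(-3x^2 - x + 1) + 3| ≤ 10|x − 1| < ϵ provided |x − 1| < ϵ/10.
Take δ = min(1, ϵ/10). Then 0 < |x − 1| < δ gives both |x − 1| < 1 and |x − 1| < ϵ/10, so |(-3x^2 - x + 1) + 3| < ϵ.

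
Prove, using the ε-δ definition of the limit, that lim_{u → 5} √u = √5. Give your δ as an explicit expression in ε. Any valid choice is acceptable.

δ = min(5, √5·ε)

Let ε > 0. We want δ > 0 such that 0 < |u − 5| < δ implies |√u − √5| < ε.
Rationalise: √u − √5 = (u − 5)/(√u + √5), so |√u − √5| = |u − 5|/(√u + √5).
Restrict δ ≤ 5 so that |u − 5| < 5 forces u > 0, and then √u + √5 > √5.
Hence |√u − √5| < |u − 5|/√5, which is < ε once |u − 5| < √5·ε.
Take δ = min(5, √5·ε). If 0 < |u − 5| < δ then u > 0 and |√u − √5| < |u − 5|/√5 < ε.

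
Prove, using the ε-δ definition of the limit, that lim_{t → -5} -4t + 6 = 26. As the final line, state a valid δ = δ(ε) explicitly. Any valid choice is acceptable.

Let ε > 0. We need δ > 0 so that 0 < |t + 5| < δ implies |(-4t + 6) − 26| < ε.
Since (-4t + 6) − 26 = -4(t + 5), we have |(-4t + 6) − 26| = 4|t + 5|.
Thus it suffices that |t + 5| < ε/4.
Take δ = ε/4. If 0 < |t + 5| < δ then |(-4t + 6) − 26| = 4|t + 5| < 4·(ε/4) = ε.

δ = ε/4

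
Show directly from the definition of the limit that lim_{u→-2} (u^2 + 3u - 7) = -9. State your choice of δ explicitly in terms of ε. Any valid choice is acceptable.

Fix ε > 0. We want δ > 0 such that 0 < |u + 2| < δ implies |(u^2 + 3u - 7) + 9| < ε.
(u^2 + 3u - 7) + 9 = u^2 + 3u + 2 = (u + 2)(u + 1).
So |(u^2 + 3u - 7) + 9| = |u + 2|·|u + 1|.
Require δ ≤ 2. Then |u + 2| < 2 gives |u| < 4, and by the triangle inequality |u + 1| ≤ 4 + 1 = 5.
Hence |(u^2 + 3u - 7) + 9| ≤ 5|u + 2| < ε provided |u + 2| < ε/5.
Choosing δ = min(2, ε/5) ensures both conditions, hence |(u^2 + 3u - 7) + 9| < ε.

δ = min(2, ε/5)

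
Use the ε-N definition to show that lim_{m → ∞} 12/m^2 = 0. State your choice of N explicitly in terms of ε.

Let ε > 0 be given. For m ≥ 1, |12/m^2 − 0| = 12/m^2.
12/m^2 < ε ⇔ m^2 > 12/ε ⇔ m > (12/ε)^{1/2}.
Take N = (12/ε)^{1/2}. Then m > N implies 12/m^2 < ε.

N = (12/ε)^{1/2}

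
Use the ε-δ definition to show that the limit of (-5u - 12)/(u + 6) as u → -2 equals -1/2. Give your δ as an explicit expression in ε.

δ = min(2, (4/9)ε)

Let ε > 0 be given. We want δ > 0 with 0 < |u + 2| < δ ⇒ |(-5u - 12)/(u + 6) + 1/2| < ε.
Combining over a common denominator, (-5u - 12)/(u + 6) + 1/2 = [(-5u - 12)·4 − (-2)·(u + 6)] / [4·(u + 6)] = -18(u + 2) / (4(u + 6)).
So |(-5u - 12)/(u + 6) + 1/2| = 18|u + 2| / (4·|u + 6|).
Restrict δ ≤ 2. Then |u + 2| < 2 gives |u + 6| = |(u + 2) + 4| ≥ 4 − 2 = 2.
Hence |(-5u - 12)/(u + 6) + 1/2| < 18|u + 2|/(4·2) = (9/4)|u + 2|, which is < ε once |u + 2| < (4/9)ε.
Take δ = min(2, (4/9)ε). Then 0 < |u + 2| < δ forces both bounds, so |(-5u - 12)/(u + 6) + 1/2| < ε.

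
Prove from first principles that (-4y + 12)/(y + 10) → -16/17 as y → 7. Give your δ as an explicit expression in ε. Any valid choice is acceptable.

Suppose ε > 0. We want δ > 0 with 0 < |y − 7| < δ ⇒ |(-4y + 12)/(y + 10) + 16/17| < ε.
Combining over a common denominator, (-4y + 12)/(y + 10) + 16/17 = [(-4y + 12)·17 − (-16)·(y + 10)] / [17·(y + 10)] = -52(y − 7) / (17(y + 10)).
So |(-4y + 12)/(y + 10) + 16/17| = 52|y − 7| / (17·|y + 10|).
Require δ ≤ 17/2, so |y + 10| ≥ |17| − |y − 7| > 17 − 17/2 = 17/2.
Hence |(-4y + 12)/(y + 10) + 16/17| < 52|y − 7|/(17·(17/2)) = (104/289)|y − 7|, which is < ε once |y − 7| < (289/104)ε.
Take δ = min(17/2, (289/104)ε). Then 0 < |y − 7| < δ forces both bounds, so |(-4y + 12)/(y + 10) + 16/17| < ε.

δ = min(17/2, (289/104)ε)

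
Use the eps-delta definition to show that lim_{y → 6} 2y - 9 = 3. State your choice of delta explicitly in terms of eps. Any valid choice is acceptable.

Let eps > 0. We need delta > 0 so that 0 < |y − 6| < delta implies |(2y - 9) − 3| < eps.
Since (2y - 9) − 3 = 2(y − 6), we have |(2y - 9) − 3| = 2|y − 6|.
So 2|y − 6| < eps exactly when |y − 6| < eps/2.
Take delta = eps/2. If 0 < |y − 6| < delta then |(2y - 9) − 3| = 2|y − 6| < 2·(eps/2) = eps.

delta = eps/2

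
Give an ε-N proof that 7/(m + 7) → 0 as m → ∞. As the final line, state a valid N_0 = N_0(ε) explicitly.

N_0 = 7/ε

Suppose ε > 0. For m ≥ 1, |7/(m + 7) − 0| = 7/(m + 7) ≤ 7/m.
We need 7/m < ε, i.e. m > 7/ε.
Take N_0 = 7/ε. If m > N_0 then |7/(m + 7)| ≤ 7/m < ε.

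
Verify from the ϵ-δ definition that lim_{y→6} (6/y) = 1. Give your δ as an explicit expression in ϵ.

δ = min(3, 3ϵ)

Suppose ϵ > 0. We seek δ > 0 such that 0 < |y − 6| < δ implies |6/y − 1| < ϵ.
|6/y − 1| = 6·|6 − y|/(6·|y|) = 6|y − 6|/(6|y|).
Restrict δ ≤ 3. Then |y − 6| < 3 gives |y| > 3, so 6|y| > 18.
Then |6/y − 1| < 6|y − 6|/18, which is < ϵ when |y − 6| < 3ϵ.
Take δ = min(3, 3ϵ). Then 0 < |y − 6| < δ gives both |y − 6| < 3 and |y − 6| < 3ϵ, so |6/y − 1| < ϵ.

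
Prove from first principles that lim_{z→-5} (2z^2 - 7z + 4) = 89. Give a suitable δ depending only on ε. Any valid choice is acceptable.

Suppose ε > 0. We want δ > 0 such that 0 < |z + 5| < δ implies |(2z^2 - 7z + 4) − 89| < ε.
(2z^2 - 7z + 4) − 89 = 2z^2 - 7z - 85 = (z + 5)(2z - 17).
So |(2z^2 - 7z + 4) − 89| = |z + 5|·|2z - 17|.
Assume first that |z + 5| < 2, so |z| < 7. Then |2z - 17| ≤ 2·7 + 17 = 31.
Hence |(2z^2 - 7z + 4) − 89| ≤ 31|z + 5| < ε provided |z + 5| < ε/31.
Choosing δ = min(2, ε/31) ensures both conditions, hence |(2z^2 - 7z + 4) − 89| < ε.

δ = min(2, ε/31)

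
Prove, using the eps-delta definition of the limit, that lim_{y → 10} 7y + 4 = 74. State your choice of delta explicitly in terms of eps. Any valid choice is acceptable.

Let eps > 0. We need delta > 0 so that 0 < |y − 10| < delta implies |(7y + 4) − 74| < eps.
Since (7y + 4) − 74 = 7(y − 10), we have |(7y + 4) − 74| = 7|y − 10|.
So 7|y − 10| < eps exactly when |y − 10| < eps/7.
Choosing delta = eps/7 gives |(7y + 4) − 74| = 7|y − 10| < eps whenever |y − 10| < delta.

delta = eps/7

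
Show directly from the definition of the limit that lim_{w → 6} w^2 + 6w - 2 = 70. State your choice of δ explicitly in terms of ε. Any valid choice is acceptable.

Suppose ε > 0. We want δ > 0 such that 0 < |w − 6| < δ implies |(w^2 + 6w - 2) − 70| < ε.
(w^2 + 6w - 2) − 70 = w^2 + 6w - 72 = (w − 6)(w + 12).
So |(w^2 + 6w - 2) − 70| = |w − 6|·|w + 12|.
Assume first that |w − 6| < 1, so |w| < 7. Then |w + 12| ≤ 7 + 12 = 19.
Hence |(w^2 + 6w - 2) − 70| ≤ 19|w − 6| < ε provided |w − 6| < ε/19.
Take δ = min(1, ε/19). Then 0 < |w − 6| < δ gives both |w − 6| < 1 and |w − 6| < ε/19, so |(w^2 + 6w - 2) − 70| < ε.

δ = min(1, ε/19)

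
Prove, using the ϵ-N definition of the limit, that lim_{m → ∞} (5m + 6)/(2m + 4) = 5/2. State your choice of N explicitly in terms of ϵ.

Suppose ϵ > 0. For m ≥ 1, |(5m + 6)/(2m + 4) − (5/2)| = |-8|/(2(2m + 4)) = 8/(2(2m + 4)).
Since 2m + 4 ≥ 2m for m ≥ 1, this is ≤ 8/(2·2m) = 2/m.
So |(5m + 6)/(2m + 4) − (5/2)| < ϵ whenever m > 2/ϵ.
Take N = 2/ϵ. If m > N then |(5m + 6)/(2m + 4) − (5/2)| ≤ 2/m < ϵ.

N = 2/ϵ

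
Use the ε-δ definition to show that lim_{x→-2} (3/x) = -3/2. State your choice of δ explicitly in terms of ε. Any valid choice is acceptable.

δ = min(1, (2/3)ε)

Let ε > 0 be given. We seek δ > 0 such that 0 < |x + 2| < δ implies |3/x + 3/2| < ε.
|3/x + 3/2| = 3·|-2 − x|/(2·|x|) = 3|x + 2|/(2|x|).
Require δ ≤ 1 so that |x| > 2 − 1 = 1, hence 2|x| > 2.
Then |3/x + 3/2| < 3|x + 2|/2, which is < ε when |x + 2| < (2/3)ε.
Take δ = min(1, (2/3)ε). Then 0 < |x + 2| < δ gives both |x + 2| < 1 and |x + 2| < (2/3)ε, so |3/x + 3/2| < ε.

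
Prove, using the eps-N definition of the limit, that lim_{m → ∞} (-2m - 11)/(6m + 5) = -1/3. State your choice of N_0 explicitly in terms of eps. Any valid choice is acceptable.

N_0 = (14/9)/eps

Suppose eps > 0. For m ≥ 1, |(-2m - 11)/(6m + 5) + 1/3| = |-56|/(6(6m + 5)) = 56/(6(6m + 5)).
Since 6m + 5 ≥ 6m for m ≥ 1, this is ≤ 56/(6·6m) = (14/9)/m.
So |(-2m - 11)/(6m + 5) + 1/3| < eps whenever m > (14/9)/eps.
Take N_0 = (14/9)/eps. If m > N_0 then |(-2m - 11)/(6m + 5) + 1/3| ≤ (14/9)/m < eps.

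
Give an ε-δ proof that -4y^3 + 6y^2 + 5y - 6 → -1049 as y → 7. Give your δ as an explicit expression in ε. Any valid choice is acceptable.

δ = min(2, ε/671)

Let ε > 0 be given. We want δ > 0 such that 0 < |y − 7| < δ implies |(-4y^3 + 6y^2 + 5y - 6) + 1049| < ε.
(-4y^3 + 6y^2 + 5y - 6) + 1049 = -4y^3 + 6y^2 + 5y + 1043 = (y − 7)(-4y^2 - 22y - 149).
So |(-4y^3 + 6y^2 + 5y - 6) + 1049| = |y − 7|·|-4y^2 - 22y - 149|.
Require δ ≤ 2. Then |y − 7| < 2 gives |y| < 9, and by the triangle inequality |-4y^2 - 22y - 149| ≤ 4·9^2 + 22·9 + 149 = 671.
Hence |(-4y^3 + 6y^2 + 5y - 6) + 1049| ≤ 671|y − 7| < ε provided |y − 7| < ε/671.
Take δ = min(2, ε/671). Then 0 < |y − 7| < δ gives both |y − 7| < 2 and |y − 7| < ε/671, so |(-4y^3 + 6y^2 + 5y - 6) + 1049| < ε.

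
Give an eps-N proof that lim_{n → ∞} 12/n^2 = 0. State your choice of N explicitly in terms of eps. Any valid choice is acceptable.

N = (12/eps)^{1/2}

Let eps > 0 be given. For n ≥ 1, |12/n^2 − 0| = 12/n^2.
12/n^2 < eps ⇔ n^2 > 12/eps ⇔ n > (12/eps)^{1/2}.
Take N = (12/eps)^{1/2}. Then n > N implies 12/n^2 < eps.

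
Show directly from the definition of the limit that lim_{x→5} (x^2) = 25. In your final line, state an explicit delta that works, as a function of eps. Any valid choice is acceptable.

delta = min(1, eps/11)

Fix eps > 0. We seek delta > 0 with 0 < |x − 5| < delta ⇒ |x^2 − 25| < eps.
Factor: x^2 − 25 = (x − 5)(x + 5), so |x^2 − 25| = |x − 5|·|x + 5|.
Restrict delta ≤ 1. Then |x − 5| < 1 gives |x| < 6, so by the triangle inequality |x + 5| ≤ 6 + 5 = 11.
Hence |x^2 − 25| ≤ 11|x − 5|, which is < eps once |x − 5| < eps/11.
Take delta = min(1, eps/11). If 0 < |x − 5| < delta then both bounds hold and |x^2 − 25| ≤ 11|x − 5| < 11·(eps/11) = eps.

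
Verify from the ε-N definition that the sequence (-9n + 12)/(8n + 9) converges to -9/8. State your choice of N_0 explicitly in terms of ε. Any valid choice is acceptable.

Let ε > 0. For n ≥ 1, |(-9n + 12)/(8n + 9) + 9/8| = |177|/(8(8n + 9)) = 177/(8(8n + 9)).
Since 8n + 9 ≥ 8n for n ≥ 1, this is ≤ 177/(8·8n) = (177/64)/n.
So |(-9n + 12)/(8n + 9) + 9/8| < ε whenever n > (177/64)/ε.
Take N_0 = (177/64)/ε. If n > N_0 then |(-9n + 12)/(8n + 9) + 9/8| ≤ (177/64)/n < ε.

N_0 = (177/64)/ε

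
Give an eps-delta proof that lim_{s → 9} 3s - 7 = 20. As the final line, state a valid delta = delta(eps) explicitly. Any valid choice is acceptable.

delta = eps/3

Let eps > 0 be given. We need delta > 0 so that 0 < |s − 9| < delta implies |(3s - 7) − 20| < eps.
|(3s - 7) − 20| = |3s - 27| = 3|s − 9|.
Thus it suffices that |s − 9| < eps/3.
Choosing delta = eps/3 gives |(3s - 7) − 20| = 3|s − 9| < eps whenever |s − 9| < delta.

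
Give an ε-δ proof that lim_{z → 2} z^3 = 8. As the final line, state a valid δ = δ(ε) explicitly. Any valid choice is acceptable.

Let ε > 0. We seek δ > 0 with 0 < |z − 2| < δ ⇒ |z^3 − 8| < ε.
Factor: z^3 − 8 = (z − 2)(z^2 + 2z + 4), so |z^3 − 8| = |z − 2|·|z^2 + 2z + 4|.
Restrict δ ≤ 1. Then |z − 2| < 1 gives |z| < 3, so by the triangle inequality |z^2 + 2z + 4| ≤ 3^2 + 2·3 + 4 = 19.
Hence |z^3 − 8| ≤ 19|z − 2|, which is < ε once |z − 2| < ε/19.
Take δ = min(1, ε/19). If 0 < |z − 2| < δ then both bounds hold and |z^3 − 8| ≤ 19|z − 2| < 19·(ε/19) = ε.

δ = min(1, ε/19)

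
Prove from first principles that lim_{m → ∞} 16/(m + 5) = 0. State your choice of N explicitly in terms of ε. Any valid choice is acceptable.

Let ε > 0 be given. For m ≥ 1, |16/(m + 5) − 0| = 16/(m + 5) ≤ 16/m.
We need 16/m < ε, i.e. m > 16/ε.
Take N = 16/ε. If m > N then |16/(m + 5)| ≤ 16/m < ε.

N = 16/ε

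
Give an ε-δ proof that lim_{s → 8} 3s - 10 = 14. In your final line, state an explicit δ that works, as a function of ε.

Let ε > 0 be given. We need δ > 0 so that 0 < |s − 8| < δ implies |(3s - 10) − 14| < ε.
|(3s - 10) − 14| = |3s - 24| = 3|s − 8|.
So 3|s − 8| < ε exactly when |s − 8| < ε/3.
Choosing δ = ε/3 gives |(3s - 10) − 14| = 3|s − 8| < ε whenever |s − 8| < δ.

δ = ε/3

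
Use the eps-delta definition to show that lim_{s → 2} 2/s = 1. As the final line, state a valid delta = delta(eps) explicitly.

Suppose eps > 0. We seek delta > 0 such that 0 < |s − 2| < delta implies |2/s − 1| < eps.
|2/s − 1| = 2·|2 − s|/(2·|s|) = 2|s − 2|/(2|s|).
Require delta ≤ 1 so that |s| > 2 − 1 = 1, hence 2|s| > 2.
Then |2/s − 1| < 2|s − 2|/2, which is < eps when |s − 2| < eps.
Take delta = min(1, eps). Then 0 < |s − 2| < delta gives both |s − 2| < 1 and |s − 2| < eps, so |2/s − 1| < eps.

delta = min(1, eps)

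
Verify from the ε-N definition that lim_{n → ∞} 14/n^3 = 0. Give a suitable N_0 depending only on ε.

Let ε > 0. For n ≥ 1, |14/n^3 − 0| = 14/n^3.
14/n^3 < ε ⇔ n^3 > 14/ε ⇔ n > (14/ε)^{1/3}.
Take N_0 = (14/ε)^{1/3}. Then n > N_0 implies 14/n^3 < ε.

N_0 = (14/ε)^{1/3}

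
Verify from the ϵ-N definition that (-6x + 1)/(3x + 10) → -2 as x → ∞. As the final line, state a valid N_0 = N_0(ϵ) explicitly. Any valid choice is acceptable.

N_0 = 7/ϵ

Let ϵ > 0 be given. We seek N_0 > 0 such that x > N_0 implies |(-6x + 1)/(3x + 10) + 2| < ϵ.
(-6x + 1)/(3x + 10) + 2 = (3(-6x + 1) − (-6)(3x + 10)) / (3(3x + 10)) = 63/(3(3x + 10)).
For x > 0 we have 3x + 10 > 3x, so |(-6x + 1)/(3x + 10) + 2| = 63/(3(3x + 10)) < 63/(3·3x) = 7/x.
Thus |(-6x + 1)/(3x + 10) + 2| < ϵ whenever x > 7/ϵ.
Take N_0 = 7/ϵ. If x > N_0 then |(-6x + 1)/(3x + 10) + 2| < 7/x < ϵ.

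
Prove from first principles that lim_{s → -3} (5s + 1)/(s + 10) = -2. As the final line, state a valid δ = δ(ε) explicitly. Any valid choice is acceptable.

δ = min(7/2, (1/2)ε)

Fix ε > 0. We want δ > 0 with 0 < |s + 3| < δ ⇒ |(5s + 1)/(s + 10) + 2| < ε.
Combining over a common denominator, (5s + 1)/(s + 10) + 2 = [(5s + 1)·7 − (-14)·(s + 10)] / [7·(s + 10)] = 49(s + 3) / (7(s + 10)).
So |(5s + 1)/(s + 10) + 2| = 49|s + 3| / (7·|s + 10|).
Restrict δ ≤ 7/2. Then |s + 3| < 7/2 gives |s + 10| = |(s + 3) + 7| ≥ 7 − 7/2 = 7/2.
Hence |(5s + 1)/(s + 10) + 2| < 49|s + 3|/(7·(7/2)) = 2|s + 3|, which is < ε once |s + 3| < (1/2)ε.
Take δ = min(7/2, (1/2)ε). Then 0 < |s + 3| < δ forces both bounds, so |(5s + 1)/(s + 10) + 2| < ε.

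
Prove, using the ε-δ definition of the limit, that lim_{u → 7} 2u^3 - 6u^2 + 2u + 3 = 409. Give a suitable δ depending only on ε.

δ = min(1, ε/250)

Fix ε > 0. We want δ > 0 such that 0 < |u − 7| < δ implies |(2u^3 - 6u^2 + 2u + 3) − 409| < ε.
(2u^3 - 6u^2 + 2u + 3) − 409 = 2u^3 - 6u^2 + 2u - 406 = (u − 7)(2u^2 + 8u + 58).
So |(2u^3 - 6u^2 + 2u + 3) − 409| = |u − 7|·|2u^2 + 8u + 58|.
Require δ ≤ 1. Then |u − 7| < 1 gives |u| < 8, and by the triangle inequality |2u^2 + 8u + 58| ≤ 2·8^2 + 8·8 + 58 = 250.
Hence |(2u^3 - 6u^2 + 2u + 3) − 409| ≤ 250|u − 7| < ε provided |u − 7| < ε/250.
Choosing δ = min(1, ε/250) ensures both conditions, hence |(2u^3 - 6u^2 + 2u + 3) − 409| < ε.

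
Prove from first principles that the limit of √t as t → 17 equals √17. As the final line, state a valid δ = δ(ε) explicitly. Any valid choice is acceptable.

δ = min(17, √17·ε)

Fix ε > 0. We want δ > 0 such that 0 < |t − 17| < δ implies |√t − √17| < ε.
Rationalise: √t − √17 = (t − 17)/(√t + √17), so |√t − √17| = |t − 17|/(√t + √17).
Restrict δ ≤ 17 so that |t − 17| < 17 forces t > 0, and then √t + √17 > √17.
Hence |√t − √17| < |t − 17|/√17, which is < ε once |t − 17| < √17·ε.
Take δ = min(17, √17·ε). If 0 < |t − 17| < δ then t > 0 and |√t − √17| < |t − 17|/√17 < ε.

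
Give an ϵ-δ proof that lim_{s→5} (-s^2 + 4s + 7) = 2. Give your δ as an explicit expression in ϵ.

δ = min(2, ϵ/8)

Suppose ϵ > 0. We want δ > 0 such that 0 < |s − 5| < δ implies |(-s^2 + 4s + 7) − 2| < ϵ.
(-s^2 + 4s + 7) − 2 = -s^2 + 4s + 5 = (s − 5)(-s - 1).
So |(-s^2 + 4s + 7) − 2| = |s − 5|·|-s - 1|.
Assume first that |s − 5| < 2, so |s| < 7. Then |-s - 1| ≤ 7 + 1 = 8.
Hence |(-s^2 + 4s + 7) − 2| ≤ 8|s − 5| < ϵ provided |s − 5| < ϵ/8.
Take δ = min(2, ϵ/8). Then 0 < |s − 5| < δ gives both |s − 5| < 2 and |s − 5| < ϵ/8, so |(-s^2 + 4s + 7) − 2| < ϵ.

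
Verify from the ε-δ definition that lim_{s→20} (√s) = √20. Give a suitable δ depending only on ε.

δ = min(20, √20·ε)

Suppose ε > 0. We want δ > 0 such that 0 < |s − 20| < δ implies |√s − √20| < ε.
Multiplying by the conjugate, |√s − √20| = |s − 20|/(√s + √20).
Restrict δ ≤ 20 so that |s − 20| < 20 forces s > 0, and then √s + √20 > √20.
Hence |√s − √20| < |s − 20|/√20, which is < ε once |s − 20| < √20·ε.
Take δ = min(20, √20·ε). If 0 < |s − 20| < δ then s > 0 and |√s − √20| < |s − 20|/√20 < ε.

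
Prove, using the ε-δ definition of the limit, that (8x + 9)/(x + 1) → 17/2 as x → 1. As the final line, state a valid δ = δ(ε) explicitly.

δ = min(1, 2ε)

Fix ε > 0. We want δ > 0 with 0 < |x − 1| < δ ⇒ |(8x + 9)/(x + 1) − (17/2)| < ε.
Combining over a common denominator, (8x + 9)/(x + 1) − (17/2) = [(8x + 9)·2 − 17·(x + 1)] / [2·(x + 1)] = -1(x − 1) / (2(x + 1)).
So |(8x + 9)/(x + 1) − (17/2)| = |x − 1| / (2·|x + 1|).
Restrict δ ≤ 1. Then |x − 1| < 1 gives |x + 1| = |(x − 1) + 2| ≥ 2 − 1 = 1.
Hence |(8x + 9)/(x + 1) − (17/2)| < |x − 1|/(2·1) = (1/2)|x − 1|, which is < ε once |x − 1| < 2ε.
Take δ = min(1, 2ε). Then 0 < |x − 1| < δ forces both bounds, so |(8x + 9)/(x + 1) − (17/2)| < ε.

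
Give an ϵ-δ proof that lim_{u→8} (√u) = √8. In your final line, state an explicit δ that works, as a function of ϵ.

Suppose ϵ > 0. We want δ > 0 such that 0 < |u − 8| < δ implies |√u − √8| < ϵ.
Multiplying by the conjugate, |√u − √8| = |u − 8|/(√u + √8).
Restrict δ ≤ 8 so that |u − 8| < 8 forces u > 0, and then √u + √8 > √8.
Hence |√u − √8| < |u − 8|/√8, which is < ϵ once |u − 8| < √8·ϵ.
Take δ = min(8, √8·ϵ). If 0 < |u − 8| < δ then u > 0 and |√u − √8| < |u − 8|/√8 < ϵ.

δ = min(8, √8·ϵ)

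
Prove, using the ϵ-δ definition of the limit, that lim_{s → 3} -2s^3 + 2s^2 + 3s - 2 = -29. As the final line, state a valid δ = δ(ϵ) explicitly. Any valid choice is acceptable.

Let ϵ > 0 be given. We want δ > 0 such that 0 < |s − 3| < δ implies |(-2s^3 + 2s^2 + 3s - 2) + 29| < ϵ.
(-2s^3 + 2s^2 + 3s - 2) + 29 = -2s^3 + 2s^2 + 3s + 27 = (s − 3)(-2s^2 - 4s - 9).
So |(-2s^3 + 2s^2 + 3s - 2) + 29| = |s − 3|·|-2s^2 - 4s - 9|.
Require δ ≤ 1. Then |s − 3| < 1 gives |s| < 4, and by the triangle inequality |-2s^2 - 4s - 9| ≤ 2·4^2 + 4·4 + 9 = 57.
Hence |(-2s^3 + 2s^2 + 3s - 2) + 29| ≤ 57|s − 3| < ϵ provided |s − 3| < ϵ/57.
Take δ = min(1, ϵ/57). Then 0 < |s − 3| < δ gives both |s − 3| < 1 and |s − 3| < ϵ/57, so |(-2s^3 + 2s^2 + 3s - 2) + 29| < ϵ.

δ = min(1, ϵ/57)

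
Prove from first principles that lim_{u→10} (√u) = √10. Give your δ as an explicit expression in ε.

Suppose ε > 0. We want δ > 0 such that 0 < |u − 10| < δ implies |√u − √10| < ε.
Rationalise: √u − √10 = (u − 10)/(√u + √10), so |√u − √10| = |u − 10|/(√u + √10).
Restrict δ ≤ 10 so that |u − 10| < 10 forces u > 0, and then √u + √10 > √10.
Hence |√u − √10| < |u − 10|/√10, which is < ε once |u − 10| < √10·ε.
Take δ = min(10, √10·ε). If 0 < |u − 10| < δ then u > 0 and |√u − √10| < |u − 10|/√10 < ε.

δ = min(10, √10·ε)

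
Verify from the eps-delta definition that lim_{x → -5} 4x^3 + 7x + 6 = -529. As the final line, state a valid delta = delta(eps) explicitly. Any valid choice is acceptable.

delta = min(2, eps/443)

Fix eps > 0. We want delta > 0 such that 0 < |x + 5| < delta implies |(4x^3 + 7x + 6) + 529| < eps.
(4x^3 + 7x + 6) + 529 = 4x^3 + 7x + 535 = (x + 5)(4x^2 - 20x + 107).
So |(4x^3 + 7x + 6) + 529| = |x + 5|·|4x^2 - 20x + 107|.
Assume first that |x + 5| < 2, so |x| < 7. Then |4x^2 - 20x + 107| ≤ 4·7^2 + 20·7 + 107 = 443.
Hence |(4x^3 + 7x + 6) + 529| ≤ 443|x + 5| < eps provided |x + 5| < eps/443.
Take delta = min(2, eps/443). Then 0 < |x + 5| < delta gives both |x + 5| < 2 and |x + 5| < eps/443, so |(4x^3 + 7x + 6) + 529| < eps.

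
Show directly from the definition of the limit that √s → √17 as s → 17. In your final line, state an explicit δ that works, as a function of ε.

Suppose ε > 0. We want δ > 0 such that 0 < |s − 17| < δ implies |√s − √17| < ε.
Multiplying by the conjugate, |√s − √17| = |s − 17|/(√s + √17).
Restrict δ ≤ 17 so that |s − 17| < 17 forces s > 0, and then √s + √17 > √17.
Hence |√s − √17| < |s − 17|/√17, which is < ε once |s − 17| < √17·ε.
Take δ = min(17, √17·ε). If 0 < |s − 17| < δ then s > 0 and |√s − √17| < |s − 17|/√17 < ε.

δ = min(17, √17·ε)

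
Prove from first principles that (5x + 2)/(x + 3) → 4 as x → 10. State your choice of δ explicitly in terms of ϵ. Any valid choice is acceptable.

δ = min(13/2, (13/2)ϵ)

Fix ϵ > 0. We want δ > 0 with 0 < |x − 10| < δ ⇒ |(5x + 2)/(x + 3) − 4| < ϵ.
Combining over a common denominator, (5x + 2)/(x + 3) − 4 = [(5x + 2)·13 − 52·(x + 3)] / [13·(x + 3)] = 13(x − 10) / (13(x + 3)).
So |(5x + 2)/(x + 3) − 4| = 13|x − 10| / (13·|x + 3|).
Restrict δ ≤ 13/2. Then |x − 10| < 13/2 gives |x + 3| = |(x − 10) + 13| ≥ 13 − 13/2 = 13/2.
Hence |(5x + 2)/(x + 3) − 4| < 13|x − 10|/(13·(13/2)) = (2/13)|x − 10|, which is < ϵ once |x − 10| < (13/2)ϵ.
Take δ = min(13/2, (13/2)ϵ). Then 0 < |x − 10| < δ forces both bounds, so |(5x + 2)/(x + 3) − 4| < ϵ.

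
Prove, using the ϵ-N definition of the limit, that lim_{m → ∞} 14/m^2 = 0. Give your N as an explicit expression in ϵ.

Let ϵ > 0. For m ≥ 1, |14/m^2 − 0| = 14/m^2.
14/m^2 < ϵ ⇔ m^2 > 14/ϵ ⇔ m > (14/ϵ)^{1/2}.
Take N = (14/ϵ)^{1/2}. Then m > N implies 14/m^2 < ϵ.

N = (14/ϵ)^{1/2}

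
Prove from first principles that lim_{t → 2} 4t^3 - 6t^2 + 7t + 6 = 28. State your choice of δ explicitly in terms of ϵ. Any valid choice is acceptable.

δ = min(2, ϵ/83)

Let ϵ > 0. We want δ > 0 such that 0 < |t − 2| < δ implies |(4t^3 - 6t^2 + 7t + 6) − 28| < ϵ.
(4t^3 - 6t^2 + 7t + 6) − 28 = 4t^3 - 6t^2 + 7t - 22 = (t − 2)(4t^2 + 2t + 11).
So |(4t^3 - 6t^2 + 7t + 6) − 28| = |t − 2|·|4t^2 + 2t + 11|.
Require δ ≤ 2. Then |t − 2| < 2 gives |t| < 4, and by the triangle inequality |4t^2 + 2t + 11| ≤ 4·4^2 + 2·4 + 11 = 83.
Hence |(4t^3 - 6t^2 + 7t + 6) − 28| ≤ 83|t − 2| < ϵ provided |t − 2| < ϵ/83.
Choosing δ = min(2, ϵ/83) ensures both conditions, hence |(4t^3 - 6t^2 + 7t + 6) − 28| < ϵ.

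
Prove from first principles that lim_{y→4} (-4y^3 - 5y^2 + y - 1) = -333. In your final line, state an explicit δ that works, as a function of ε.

Suppose ε > 0. We want δ > 0 such that 0 < |y − 4| < δ implies |(-4y^3 - 5y^2 + y - 1) + 333| < ε.
(-4y^3 - 5y^2 + y - 1) + 333 = -4y^3 - 5y^2 + y + 332 = (y − 4)(-4y^2 - 21y - 83).
So |(-4y^3 - 5y^2 + y - 1) + 333| = |y − 4|·|-4y^2 - 21y - 83|.
Require δ ≤ 1. Then |y − 4| < 1 gives |y| < 5, and by the triangle inequality |-4y^2 - 21y - 83| ≤ 4·5^2 + 21·5 + 83 = 288.
Hence |(-4y^3 - 5y^2 + y - 1) + 333| ≤ 288|y − 4| < ε provided |y − 4| < ε/288.
Take δ = min(1, ε/288). Then 0 < |y − 4| < δ gives both |y − 4| < 1 and |y − 4| < ε/288, so |(-4y^3 - 5y^2 + y - 1) + 333| < ε.

δ = min(1, ε/288)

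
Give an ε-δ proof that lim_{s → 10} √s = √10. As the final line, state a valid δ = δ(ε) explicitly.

δ = min(10, √10·ε)

Let ε > 0 be given. We want δ > 0 such that 0 < |s − 10| < δ implies |√s − √10| < ε.
Multiplying by the conjugate, |√s − √10| = |s − 10|/(√s + √10).
Restrict δ ≤ 10 so that |s − 10| < 10 forces s > 0, and then √s + √10 > √10.
Hence |√s − √10| < |s − 10|/√10, which is < ε once |s − 10| < √10·ε.
Take δ = min(10, √10·ε). If 0 < |s − 10| < δ then s > 0 and |√s − √10| < |s − 10|/√10 < ε.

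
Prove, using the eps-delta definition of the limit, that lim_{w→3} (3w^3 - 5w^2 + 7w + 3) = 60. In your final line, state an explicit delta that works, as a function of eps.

delta = min(1, eps/83)

Suppose eps > 0. We want delta > 0 such that 0 < |w − 3| < delta implies |(3w^3 - 5w^2 + 7w + 3) − 60| < eps.
(3w^3 - 5w^2 + 7w + 3) − 60 = 3w^3 - 5w^2 + 7w - 57 = (w − 3)(3w^2 + 4w + 19).
So |(3w^3 - 5w^2 + 7w + 3) − 60| = |w − 3|·|3w^2 + 4w + 19|.
Assume first that |w − 3| < 1, so |w| < 4. Then |3w^2 + 4w + 19| ≤ 3·4^2 + 4·4 + 19 = 83.
Hence |(3w^3 - 5w^2 + 7w + 3) − 60| ≤ 83|w − 3| < eps provided |w − 3| < eps/83.
Choosing delta = min(1, eps/83) ensures both conditions, hence |(3w^3 - 5w^2 + 7w + 3) − 60| < eps.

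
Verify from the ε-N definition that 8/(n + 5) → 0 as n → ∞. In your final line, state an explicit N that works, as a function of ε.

N = 8/ε

Let ε > 0. For n ≥ 1, |8/(n + 5) − 0| = 8/(n + 5) ≤ 8/n.
We need 8/n < ε, i.e. n > 8/ε.
Take N = 8/ε. If n > N then |8/(n + 5)| ≤ 8/n < ε.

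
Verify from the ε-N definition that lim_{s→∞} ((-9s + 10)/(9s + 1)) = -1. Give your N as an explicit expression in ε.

N = (11/9)/ε

Let ε > 0 be given. We seek N > 0 such that s > N implies |(-9s + 10)/(9s + 1) + 1| < ε.
(-9s + 10)/(9s + 1) + 1 = (9(-9s + 10) − (-9)(9s + 1)) / (9(9s + 1)) = 99/(9(9s + 1)).
For s > 0 we have 9s + 1 > 9s, so |(-9s + 10)/(9s + 1) + 1| = 99/(9(9s + 1)) < 99/(9·9s) = (11/9)/s.
Thus |(-9s + 10)/(9s + 1) + 1| < ε whenever s > (11/9)/ε.
Take N = (11/9)/ε. If s > N then |(-9s + 10)/(9s + 1) + 1| < (11/9)/s < ε.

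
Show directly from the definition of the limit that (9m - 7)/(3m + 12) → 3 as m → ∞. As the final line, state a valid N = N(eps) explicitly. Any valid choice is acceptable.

N = (43/3)/eps

Suppose eps > 0. For m ≥ 1, |(9m - 7)/(3m + 12) − 3| = |-129|/(3(3m + 12)) = 129/(3(3m + 12)).
Since 3m + 12 ≥ 3m for m ≥ 1, this is ≤ 129/(3·3m) = (43/3)/m.
So |(9m - 7)/(3m + 12) − 3| < eps whenever m > (43/3)/eps.
Take N = (43/3)/eps. If m > N then |(9m - 7)/(3m + 12) − 3| ≤ (43/3)/m < eps.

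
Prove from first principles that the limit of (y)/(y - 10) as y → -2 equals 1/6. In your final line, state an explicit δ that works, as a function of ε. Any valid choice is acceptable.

δ = min(6, (36/5)ε)

Let ε > 0 be given. We want δ > 0 with 0 < |y + 2| < δ ⇒ |(y)/(y - 10) − (1/6)| < ε.
Combining over a common denominator, (y)/(y - 10) − (1/6) = [(y)·(-12) − (-2)·(y - 10)] / [(-12)·(y - 10)] = -10(y + 2) / ((-12)(y - 10)).
So |(y)/(y - 10) − (1/6)| = 10|y + 2| / (12·|y − 10|).
Require δ ≤ 6, so |y − 10| ≥ |-12| − |y + 2| > 12 − 6 = 6.
Hence |(y)/(y - 10) − (1/6)| < 10|y + 2|/(12·6) = (5/36)|y + 2|, which is < ε once |y + 2| < (36/5)ε.
Take δ = min(6, (36/5)ε). Then 0 < |y + 2| < δ forces both bounds, so |(y)/(y - 10) − (1/6)| < ε.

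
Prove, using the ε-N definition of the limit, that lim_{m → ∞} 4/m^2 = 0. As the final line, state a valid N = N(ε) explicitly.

Fix ε > 0. For m ≥ 1, |4/m^2 − 0| = 4/m^2.
4/m^2 < ε ⇔ m^2 > 4/ε ⇔ m > (4/ε)^{1/2}.
Take N = (4/ε)^{1/2}. Then m > N implies 4/m^2 < ε.

N = (4/ε)^{1/2}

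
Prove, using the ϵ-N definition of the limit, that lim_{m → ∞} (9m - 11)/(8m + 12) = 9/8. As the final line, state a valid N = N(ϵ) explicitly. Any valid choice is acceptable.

Let ϵ > 0. For m ≥ 1, |(9m - 11)/(8m + 12) − (9/8)| = |-196|/(8(8m + 12)) = 196/(8(8m + 12)).
Since 8m + 12 ≥ 8m for m ≥ 1, this is ≤ 196/(8·8m) = (49/16)/m.
So |(9m - 11)/(8m + 12) − (9/8)| < ϵ whenever m > (49/16)/ϵ.
Take N = (49/16)/ϵ. If m > N then |(9m - 11)/(8m + 12) − (9/8)| ≤ (49/16)/m < ϵ.

N = (49/16)/ϵ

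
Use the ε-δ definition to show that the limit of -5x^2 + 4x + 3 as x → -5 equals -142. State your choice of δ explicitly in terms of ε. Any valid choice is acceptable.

Let ε > 0 be given. We want δ > 0 such that 0 < |x + 5| < δ implies |(-5x^2 + 4x + 3) + 142| < ε.
(-5x^2 + 4x + 3) + 142 = -5x^2 + 4x + 145 = (x + 5)(-5x + 29).
So |(-5x^2 + 4x + 3) + 142| = |x + 5|·|-5x + 29|.
Require δ ≤ 1. Then |x + 5| < 1 gives |x| < 6, and by the triangle inequality |-5x + 29| ≤ 5·6 + 29 = 59.
Hence |(-5x^2 + 4x + 3) + 142| ≤ 59|x + 5| < ε provided |x + 5| < ε/59.
Take δ = min(1, ε/59). Then 0 < |x + 5| < δ gives both |x + 5| < 1 and |x + 5| < ε/59, so |(-5x^2 + 4x + 3) + 142| < ε.

δ = min(1, ε/59)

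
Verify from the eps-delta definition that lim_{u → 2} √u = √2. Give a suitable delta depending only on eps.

Let eps > 0 be given. We want delta > 0 such that 0 < |u − 2| < delta implies |√u − √2| < eps.
Multiplying by the conjugate, |√u − √2| = |u − 2|/(√u + √2).
Restrict delta ≤ 2 so that |u − 2| < 2 forces u > 0, and then √u + √2 > √2.
Hence |√u − √2| < |u − 2|/√2, which is < eps once |u − 2| < √2·eps.
Take delta = min(2, √2·eps). If 0 < |u − 2| < delta then u > 0 and |√u − √2| < |u − 2|/√2 < eps.

delta = min(2, √2·eps)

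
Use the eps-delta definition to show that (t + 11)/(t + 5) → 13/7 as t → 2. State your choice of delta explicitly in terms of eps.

Suppose eps > 0. We want delta > 0 with 0 < |t − 2| < delta ⇒ |(t + 11)/(t + 5) − (13/7)| < eps.
Combining over a common denominator, (t + 11)/(t + 5) − (13/7) = [(t + 11)·7 − 13·(t + 5)] / [7·(t + 5)] = -6(t − 2) / (7(t + 5)).
So |(t + 11)/(t + 5) − (13/7)| = 6|t − 2| / (7·|t + 5|).
Restrict delta ≤ 7/2. Then |t − 2| < 7/2 gives |t + 5| = |(t − 2) + 7| ≥ 7 − 7/2 = 7/2.
Hence |(t + 11)/(t + 5) − (13/7)| < 6|t − 2|/(7·(7/2)) = (12/49)|t − 2|, which is < eps once |t − 2| < (49/12)eps.
Take delta = min(7/2, (49/12)eps). Then 0 < |t − 2| < delta forces both bounds, so |(t + 11)/(t + 5) − (13/7)| < eps.

delta = min(7/2, (49/12)eps)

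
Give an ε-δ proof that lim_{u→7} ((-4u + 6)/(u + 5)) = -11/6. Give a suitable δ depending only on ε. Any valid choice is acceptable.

δ = min(6, (36/13)ε)

Let ε > 0 be given. We want δ > 0 with 0 < |u − 7| < δ ⇒ |(-4u + 6)/(u + 5) + 11/6| < ε.
Combining over a common denominator, (-4u + 6)/(u + 5) + 11/6 = [(-4u + 6)·12 − (-22)·(u + 5)] / [12·(u + 5)] = -26(u − 7) / (12(u + 5)).
So |(-4u + 6)/(u + 5) + 11/6| = 26|u − 7| / (12·|u + 5|).
Require δ ≤ 6, so |u + 5| ≥ |12| − |u − 7| > 12 − 6 = 6.
Hence |(-4u + 6)/(u + 5) + 11/6| < 26|u − 7|/(12·6) = (13/36)|u − 7|, which is < ε once |u − 7| < (36/13)ε.
Take δ = min(6, (36/13)ε). Then 0 < |u − 7| < δ forces both bounds, so |(-4u + 6)/(u + 5) + 11/6| < ε.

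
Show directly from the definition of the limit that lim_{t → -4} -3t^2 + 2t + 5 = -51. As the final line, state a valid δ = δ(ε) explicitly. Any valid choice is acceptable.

δ = min(2, ε/32)

Let ε > 0. We want δ > 0 such that 0 < |t + 4| < δ implies |(-3t^2 + 2t + 5) + 51| < ε.
(-3t^2 + 2t + 5) + 51 = -3t^2 + 2t + 56 = (t + 4)(-3t + 14).
So |(-3t^2 + 2t + 5) + 51| = |t + 4|·|-3t + 14|.
Assume first that |t + 4| < 2, so |t| < 6. Then |-3t + 14| ≤ 3·6 + 14 = 32.
Hence |(-3t^2 + 2t + 5) + 51| ≤ 32|t + 4| < ε provided |t + 4| < ε/32.
Take δ = min(2, ε/32). Then 0 < |t + 4| < δ gives both |t + 4| < 2 and |t + 4| < ε/32, so |(-3t^2 + 2t + 5) + 51| < ε.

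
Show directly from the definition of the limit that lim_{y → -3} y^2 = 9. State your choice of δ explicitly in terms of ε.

δ = min(1, ε/7)

Let ε > 0 be given. We seek δ > 0 with 0 < |y + 3| < δ ⇒ |y^2 − 9| < ε.
Factor: y^2 − 9 = (y + 3)(y - 3), so |y^2 − 9| = |y + 3|·|y - 3|.
Restrict δ ≤ 1. Then |y + 3| < 1 gives |y| < 4, so by the triangle inequality |y - 3| ≤ 4 + 3 = 7.
Hence |y^2 − 9| ≤ 7|y + 3|, which is < ε once |y + 3| < ε/7.
Take δ = min(1, ε/7). If 0 < |y + 3| < δ then both bounds hold and |y^2 − 9| ≤ 7|y + 3| < 7·(ε/7) = ε.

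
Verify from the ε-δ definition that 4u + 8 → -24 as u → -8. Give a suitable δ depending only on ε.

Fix ε > 0. We need δ > 0 so that 0 < |u + 8| < δ implies |(4u + 8) + 24| < ε.
|(4u + 8) + 24| = |4u + 32| = 4|u + 8|.
So 4|u + 8| < ε exactly when |u + 8| < ε/4.
Choosing δ = ε/4 gives |(4u + 8) + 24| = 4|u + 8| < ε whenever |u + 8| < δ.

δ = ε/4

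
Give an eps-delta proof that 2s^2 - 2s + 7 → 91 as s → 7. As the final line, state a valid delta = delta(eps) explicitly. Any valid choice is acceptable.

Let eps > 0 be given. We want delta > 0 such that 0 < |s − 7| < delta implies |(2s^2 - 2s + 7) − 91| < eps.
(2s^2 - 2s + 7) − 91 = 2s^2 - 2s - 84 = (s − 7)(2s + 12).
So |(2s^2 - 2s + 7) − 91| = |s − 7|·|2s + 12|.
Require delta ≤ 1. Then |s − 7| < 1 gives |s| < 8, and by the triangle inequality |2s + 12| ≤ 2·8 + 12 = 28.
Hence |(2s^2 - 2s + 7) − 91| ≤ 28|s − 7| < eps provided |s − 7| < eps/28.
Take delta = min(1, eps/28). Then 0 < |s − 7| < delta gives both |s − 7| < 1 and |s − 7| < eps/28, so |(2s^2 - 2s + 7) − 91| < eps.

delta = min(1, eps/28)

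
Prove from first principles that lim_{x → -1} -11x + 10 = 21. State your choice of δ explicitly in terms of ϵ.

δ = ϵ/11

Fix ϵ > 0. We need δ > 0 so that 0 < |x + 1| < δ implies |(-11x + 10) − 21| < ϵ.
|(-11x + 10) − 21| = |-11x - 11| = 11|x + 1|.
Thus it suffices that |x + 1| < ϵ/11.
Choosing δ = ϵ/11 gives |(-11x + 10) − 21| = 11|x + 1| < ϵ whenever |x + 1| < δ.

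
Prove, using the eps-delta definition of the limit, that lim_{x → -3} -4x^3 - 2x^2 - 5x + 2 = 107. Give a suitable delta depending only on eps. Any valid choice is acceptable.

delta = min(2, eps/185)

Suppose eps > 0. We want delta > 0 such that 0 < |x + 3| < delta implies |(-4x^3 - 2x^2 - 5x + 2) − 107| < eps.
(-4x^3 - 2x^2 - 5x + 2) − 107 = -4x^3 - 2x^2 - 5x - 105 = (x + 3)(-4x^2 + 10x - 35).
So |(-4x^3 - 2x^2 - 5x + 2) − 107| = |x + 3|·|-4x^2 + 10x - 35|.
Require delta ≤ 2. Then |x + 3| < 2 gives |x| < 5, and by the triangle inequality |-4x^2 + 10x - 35| ≤ 4·5^2 + 10·5 + 35 = 185.
Hence |(-4x^3 - 2x^2 - 5x + 2) − 107| ≤ 185|x + 3| < eps provided |x + 3| < eps/185.
Choosing delta = min(2, eps/185) ensures both conditions, hence |(-4x^3 - 2x^2 - 5x + 2) − 107| < eps.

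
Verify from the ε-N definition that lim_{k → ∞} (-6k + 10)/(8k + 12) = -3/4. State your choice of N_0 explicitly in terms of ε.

N_0 = (19/8)/ε

Let ε > 0 be given. For k ≥ 1, |(-6k + 10)/(8k + 12) + 3/4| = |152|/(8(8k + 12)) = 152/(8(8k + 12)).
Since 8k + 12 ≥ 8k for k ≥ 1, this is ≤ 152/(8·8k) = (19/8)/k.
So |(-6k + 10)/(8k + 12) + 3/4| < ε whenever k > (19/8)/ε.
Take N_0 = (19/8)/ε. If k > N_0 then |(-6k + 10)/(8k + 12) + 3/4| ≤ (19/8)/k < ε.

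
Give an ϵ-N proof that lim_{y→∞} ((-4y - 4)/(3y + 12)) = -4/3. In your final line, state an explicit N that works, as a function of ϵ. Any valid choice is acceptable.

N = 4/ϵ

Let ϵ > 0 be given. We seek N > 0 such that y > N implies |(-4y - 4)/(3y + 12) + 4/3| < ϵ.
(-4y - 4)/(3y + 12) + 4/3 = (3(-4y - 4) − (-4)(3y + 12)) / (3(3y + 12)) = 36/(3(3y + 12)).
For y > 0 we have 3y + 12 > 3y, so |(-4y - 4)/(3y + 12) + 4/3| = 36/(3(3y + 12)) < 36/(3·3y) = 4/y.
Thus |(-4y - 4)/(3y + 12) + 4/3| < ϵ whenever y > 4/ϵ.
Take N = 4/ϵ. If y > N then |(-4y - 4)/(3y + 12) + 4/3| < 4/y < ϵ.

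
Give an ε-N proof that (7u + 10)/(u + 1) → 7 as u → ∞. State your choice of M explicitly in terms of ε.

M = 3/ε

Suppose ε > 0. We seek M > 0 such that u > M implies |(7u + 10)/(u + 1) − 7| < ε.
(7u + 10)/(u + 1) − 7 = ((7u + 10) − 7(u + 1)) / ((u + 1)) = 3/((u + 1)).
For u > 0 we have u + 1 > u, so |(7u + 10)/(u + 1) − 7| = 3/((u + 1)) < 3/(u) = 3/u.
Thus |(7u + 10)/(u + 1) − 7| < ε whenever u > 3/ε.
Take M = 3/ε. If u > M then |(7u + 10)/(u + 1) − 7| < 3/u < ε.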